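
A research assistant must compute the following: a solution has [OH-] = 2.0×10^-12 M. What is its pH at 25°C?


pOH = -log10([OH-]) = -log10(2.0×10^-12)
= 12 - log10(2.0) = 11.7
pH = 14 - pOH = 14 - 11.7 = 2.3

2.3


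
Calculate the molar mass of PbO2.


M(PbO2) = 1×207.2 + 2×16.0
= 207.2 + 32.0
= 239.2 g/mol

239.2 g/mol


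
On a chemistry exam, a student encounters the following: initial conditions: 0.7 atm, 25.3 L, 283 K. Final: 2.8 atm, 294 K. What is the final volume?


P1V1/T1 = P2V2/T2
V2 = P1V1T2/(T1P2)
= 0.7×25.3×294/(283×2.8)
= 6.571 L

6.571 L


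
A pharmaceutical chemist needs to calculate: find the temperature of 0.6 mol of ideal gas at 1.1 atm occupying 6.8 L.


PV = nRT  (R = 0.08206 L·atm/(mol·K))
T = PV/(nR) = 1.1×6.8/(0.6×0.08206)
= 7.48/0.049236
= 151.92 K

151.92 K


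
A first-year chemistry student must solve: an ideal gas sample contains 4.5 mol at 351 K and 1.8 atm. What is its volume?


PV = nRT  (R = 0.08206 L·atm/(mol·K))
V = nRT/P = 4.5×0.08206×351/1.8
= 72.008 L

72.008 L


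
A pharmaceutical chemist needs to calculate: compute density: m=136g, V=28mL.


ρ = mass/volume
= 136/28
= 4.857 g/mL

4.857 g/mL


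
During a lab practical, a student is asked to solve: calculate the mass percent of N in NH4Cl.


M(NH4Cl) = 1×14.01 + 4×1.008 + 1×35.45 = 53.492 g/mol
Mass of N = 1 × 14.01 = 14.01 g/mol
% N = 14.01/53.492 × 100 = 26.19%

26.19%


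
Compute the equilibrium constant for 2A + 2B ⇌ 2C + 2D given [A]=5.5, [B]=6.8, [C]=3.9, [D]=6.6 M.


Kc = [C]^2[D]^2/([A]^2[B]^2)
= (3.9^2 × 6.6^2)/(5.5^2 × 6.8^2)
= 662.5476/1398.76
= 0.4737

0.4737


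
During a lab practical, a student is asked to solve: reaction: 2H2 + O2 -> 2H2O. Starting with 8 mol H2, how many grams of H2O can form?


Mole ratio H2O:H2 = 2:2
n(H2O) = 8 × 2/2 = 8.000 mol
mass = 8.000 × 18.02 = 144.16 g

144.16 g


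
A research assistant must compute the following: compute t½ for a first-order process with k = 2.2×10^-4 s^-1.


t½ = ln2/k = 0.693147/(2.2×10^-4 s^-1)
= 3151 s

3151 s


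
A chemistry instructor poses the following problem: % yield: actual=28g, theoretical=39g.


% yield = actual/theoretical × 100
= 28/39 × 100
= 71.79%

71.79%


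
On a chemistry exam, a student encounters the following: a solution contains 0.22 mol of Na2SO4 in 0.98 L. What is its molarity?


M = n/V = 0.22/0.98 = 0.224 mol/L

0.224 M


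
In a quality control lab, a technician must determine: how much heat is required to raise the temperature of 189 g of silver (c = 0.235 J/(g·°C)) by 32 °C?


q = mcΔT = 189 × 0.235 × 32
= 1421.28 J

1421.28 J


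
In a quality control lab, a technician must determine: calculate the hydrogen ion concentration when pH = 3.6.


[H+] = 10^(-pH) = 10^(-3.6)
= 2.51×10^-4 M

2.51×10^-4 M


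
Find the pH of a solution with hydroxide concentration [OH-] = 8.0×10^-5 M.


pOH = -log10([OH-]) = -log10(8.0×10^-5)
= 5 - log10(8.0) = 4.1
pH = 14 - pOH = 14 - 4.1 = 9.9

9.9


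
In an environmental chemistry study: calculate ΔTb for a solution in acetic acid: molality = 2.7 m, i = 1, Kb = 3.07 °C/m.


ΔTb = Kb × m × i
= 3.07 × 2.7 × 1
= 8.289 °C

8.289 °C


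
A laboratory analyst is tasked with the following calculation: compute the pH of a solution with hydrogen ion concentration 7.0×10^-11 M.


pH = -log10([H+]) = -log10(7.0×10^-11)
= 11 - log10(7.0)
= 11 - 0.85
= 10.15

10.15


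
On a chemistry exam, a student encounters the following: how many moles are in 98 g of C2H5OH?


M(C2H5OH) = 46.07 g/mol
n = mass/M = 98/46.07 = 2.1272 mol

2.1272 mol


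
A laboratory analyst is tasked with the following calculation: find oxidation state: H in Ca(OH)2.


H is +1 with nonmetals
Oxidation number: +1

+1


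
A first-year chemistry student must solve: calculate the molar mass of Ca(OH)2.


M(Ca(OH)2) = 1×40.08 + 2×16.0 + 2×1.008
= 40.08 + 32.0 + 2.02
= 74.1 g/mol

74.1 g/mol


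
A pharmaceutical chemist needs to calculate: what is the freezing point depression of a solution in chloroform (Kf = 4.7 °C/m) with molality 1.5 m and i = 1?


ΔTf = Kf × m × i
= 4.7 × 1.5 × 1
= 7.05 °C

7.05 °C


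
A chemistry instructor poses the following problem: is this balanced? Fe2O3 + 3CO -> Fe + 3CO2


Equation: Fe2O3 + 3CO -> Fe + 3CO2
Check atoms: C: 3=3, Fe: 2≠1, O: 6=6
Not balanced

No, not balanced


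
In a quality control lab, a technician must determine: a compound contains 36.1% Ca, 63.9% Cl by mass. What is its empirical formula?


Assume 100 g sample. Moles of each element:
  Ca: 36.1/40.08 = 0.901 mol
  Cl: 63.9/35.45 = 1.803 mol
Divide by smallest (0.901):
  Ca: 0.901/0.901 = 1.0
  Cl: 1.803/0.901 = 2.0
Empirical formula: CaCl2

CaCl2


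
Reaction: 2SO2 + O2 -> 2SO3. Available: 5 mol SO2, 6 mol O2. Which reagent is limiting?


Mole ratio available / coefficient:
  SO2: 5/2 = 2.500
  O2: 6/1 = 6.000
Smaller ratio is limiting.

SO2


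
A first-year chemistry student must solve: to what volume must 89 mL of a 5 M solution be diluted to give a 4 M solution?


C1V1 = C2V2
5 × 89 = 4 × V2
V2 = 445/4 = 111.25 mL

111.25 mL


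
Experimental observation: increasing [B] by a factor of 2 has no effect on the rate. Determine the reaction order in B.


rate ∝ [B]^n
rate ∝ [B]^0
Order in B: 0

0


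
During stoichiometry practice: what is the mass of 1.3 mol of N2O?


M(N2O) = 44.02 g/mol
mass = n × M = 1.3 × 44.02 = 57.23 g

57.23 g


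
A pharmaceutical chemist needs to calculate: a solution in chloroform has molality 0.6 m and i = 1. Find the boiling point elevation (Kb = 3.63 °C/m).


ΔTb = Kb × m × i
= 3.63 × 0.6 × 1
= 2.178 °C

2.178 °C


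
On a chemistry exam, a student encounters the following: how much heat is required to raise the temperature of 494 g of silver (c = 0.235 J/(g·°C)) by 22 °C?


q = mcΔT = 494 × 0.235 × 22
= 2553.98 J

2553.98 J


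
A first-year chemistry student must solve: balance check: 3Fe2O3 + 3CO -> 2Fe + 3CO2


Equation: 3Fe2O3 + 3CO -> 2Fe + 3CO2
Check atoms: C: 3=3, Fe: 6≠2, O: 12≠6
Not balanced

No, not balanced


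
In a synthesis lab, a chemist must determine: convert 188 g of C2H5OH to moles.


M(C2H5OH) = 46.07 g/mol
n = mass/M = 188/46.07 = 4.0807 mol

4.0807 mol


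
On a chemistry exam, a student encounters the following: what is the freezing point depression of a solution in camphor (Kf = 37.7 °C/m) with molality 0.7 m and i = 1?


ΔTf = Kf × m × i
= 37.7 × 0.7 × 1
= 26.39 °C

26.39 °C


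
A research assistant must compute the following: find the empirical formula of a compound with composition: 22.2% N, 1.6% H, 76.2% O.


Assume 100 g sample. Moles of each element:
  N: 22.2/14.01 = 1.585 mol
  H: 1.6/1.008 = 1.587 mol
  O: 76.2/16.0 = 4.763 mol
Divide by smallest (1.585):
  N: 1.585/1.585 = 1.0
  H: 1.587/1.585 = 1.0
  O: 4.763/1.585 = 3.01
Empirical formula: HNO3

HNO3


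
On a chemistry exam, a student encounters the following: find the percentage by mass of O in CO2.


M(CO2) = 1×12.01 + 2×16.0 = 44.01 g/mol
Mass of O = 2 × 16.0 = 32.00 g/mol
% O = 32.00/44.01 × 100 = 72.71%

72.71%


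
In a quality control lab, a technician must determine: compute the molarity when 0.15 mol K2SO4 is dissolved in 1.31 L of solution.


M = n/V = 0.15/1.31 = 0.115 mol/L

0.115 M


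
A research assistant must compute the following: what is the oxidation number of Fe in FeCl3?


x + 3(-1) = 0, so x = +3
Oxidation number: +3

+3


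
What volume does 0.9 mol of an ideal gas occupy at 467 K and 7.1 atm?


PV = nRT  (R = 0.08206 L·atm/(mol·K))
V = nRT/P = 0.9×0.08206×467/7.1
= 4.858 L

4.858 L


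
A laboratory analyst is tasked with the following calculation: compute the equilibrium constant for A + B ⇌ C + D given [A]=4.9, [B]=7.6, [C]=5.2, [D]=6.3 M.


Kc = [C][D]/([A][B])
= (5.2^1 × 6.3^1)/(4.9^1 × 7.6^1)
= 32.76/37.24
= 0.8797

0.8797


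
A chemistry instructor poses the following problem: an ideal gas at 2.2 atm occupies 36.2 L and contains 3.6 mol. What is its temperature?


PV = nRT  (R = 0.08206 L·atm/(mol·K))
T = PV/(nR) = 2.2×36.2/(3.6×0.08206)
= 79.64/0.295416
= 269.59 K

269.59 K


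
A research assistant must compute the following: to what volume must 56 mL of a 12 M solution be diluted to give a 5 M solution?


C1V1 = C2V2
12 × 56 = 5 × V2
V2 = 672/5 = 134.4 mL

134.4 mL


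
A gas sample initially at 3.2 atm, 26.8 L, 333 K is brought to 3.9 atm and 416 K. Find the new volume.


P1V1/T1 = P2V2/T2
V2 = P1V1T2/(T1P2)
= 3.2×26.8×416/(333×3.9)
= 27.471 L

27.471 L


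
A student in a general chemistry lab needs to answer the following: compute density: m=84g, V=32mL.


ρ = mass/volume
= 84/32
= 2.625 g/mL

2.625 g/mL


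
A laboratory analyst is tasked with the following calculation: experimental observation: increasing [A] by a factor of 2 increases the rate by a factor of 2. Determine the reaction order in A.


rate ∝ [A]^n
2^n = 2 → n = 1
Order in A: 1

1


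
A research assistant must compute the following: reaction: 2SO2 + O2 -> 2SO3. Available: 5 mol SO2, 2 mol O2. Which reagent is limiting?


Mole ratio available / coefficient:
  SO2: 5/2 = 2.500
  O2: 2/1 = 2.000
Smaller ratio is limiting.

O2


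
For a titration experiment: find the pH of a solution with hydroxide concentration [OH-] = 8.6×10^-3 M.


pOH = -log10([OH-]) = -log10(8.6×10^-3)
= 3 - log10(8.6) = 2.07
pH = 14 - pOH = 14 - 2.07 = 11.93

11.93


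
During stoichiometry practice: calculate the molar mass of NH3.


M(NH3) = 1×14.01 + 3×1.008
= 14.01 + 3.02
= 17.03 g/mol

17.03 g/mol


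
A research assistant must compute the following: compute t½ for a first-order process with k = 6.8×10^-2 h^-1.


t½ = ln2/k = 0.693147/(6.8×10^-2 h^-1)
= 10.19 h

10.19 h


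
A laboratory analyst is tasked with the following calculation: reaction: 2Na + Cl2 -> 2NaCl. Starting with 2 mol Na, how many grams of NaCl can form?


Mole ratio NaCl:Na = 2:2
n(NaCl) = 2 × 2/2 = 2.000 mol
mass = 2.000 × 58.44 = 116.88 g

116.88 g


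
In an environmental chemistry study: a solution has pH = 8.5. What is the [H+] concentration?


[H+] = 10^(-pH) = 10^(-8.5)
= 3.16×10^-9 M

3.16×10^-9 M


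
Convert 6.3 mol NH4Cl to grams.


M(NH4Cl) = 53.49 g/mol
mass = n × M = 6.3 × 53.49 = 336.99 g

336.99 g


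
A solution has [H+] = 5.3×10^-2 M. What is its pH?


pH = -log10([H+]) = -log10(5.3×10^-2)
= 2 - log10(5.3)
= 2 - 0.72
= 1.28

1.28


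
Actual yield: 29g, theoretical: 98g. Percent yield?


% yield = actual/theoretical × 100
= 29/98 × 100
= 29.59%

29.59%


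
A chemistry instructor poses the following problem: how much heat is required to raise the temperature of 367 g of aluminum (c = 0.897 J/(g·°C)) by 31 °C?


q = mcΔT = 367 × 0.897 × 31
= 10205.17 J

10205.17 J


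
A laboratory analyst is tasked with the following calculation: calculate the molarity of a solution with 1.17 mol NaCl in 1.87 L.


M = n/V = 1.17/1.87 = 0.626 mol/L

0.626 M


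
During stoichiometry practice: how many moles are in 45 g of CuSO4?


M(CuSO4) = 159.62 g/mol
n = mass/M = 45/159.62 = 0.2819 mol

0.2819 mol


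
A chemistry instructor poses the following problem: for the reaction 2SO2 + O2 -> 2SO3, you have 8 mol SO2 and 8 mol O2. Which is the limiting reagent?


Mole ratio available / coefficient:
  SO2: 8/2 = 4.000
  O2: 8/1 = 8.000
Smaller ratio is limiting.

SO2


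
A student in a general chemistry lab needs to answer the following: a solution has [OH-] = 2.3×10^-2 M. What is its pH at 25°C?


pOH = -log10([OH-]) = -log10(2.3×10^-2)
= 2 - log10(2.3) = 1.64
pH = 14 - pOH = 14 - 1.64 = 12.36

12.36


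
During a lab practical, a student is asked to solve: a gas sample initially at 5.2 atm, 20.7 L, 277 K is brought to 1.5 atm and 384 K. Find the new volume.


P1V1/T1 = P2V2/T2
V2 = P1V1T2/(T1P2)
= 5.2×20.7×384/(277×1.5)
= 99.48 L

99.48 L


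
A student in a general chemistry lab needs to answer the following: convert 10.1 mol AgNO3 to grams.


M(AgNO3) = 169.88 g/mol
mass = n × M = 10.1 × 169.88 = 1715.79 g

1715.79 g


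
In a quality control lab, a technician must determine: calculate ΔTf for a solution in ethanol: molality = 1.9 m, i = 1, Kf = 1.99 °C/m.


ΔTf = Kf × m × i
= 1.99 × 1.9 × 1
= 3.781 °C

3.781 °C


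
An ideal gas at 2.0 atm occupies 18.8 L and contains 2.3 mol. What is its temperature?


PV = nRT  (R = 0.08206 L·atm/(mol·K))
T = PV/(nR) = 2.0×18.8/(2.3×0.08206)
= 37.60/0.188738
= 199.22 K

199.22 K


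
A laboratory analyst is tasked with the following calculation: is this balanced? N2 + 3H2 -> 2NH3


Equation: N2 + 3H2 -> 2NH3
Check atoms: H: 6=6, N: 2=2
Balanced

Yes, balanced


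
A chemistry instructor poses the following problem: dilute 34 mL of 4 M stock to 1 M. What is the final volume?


C1V1 = C2V2
4 × 34 = 1 × V2
V2 = 136/1 = 136.0 mL

136.0 mL


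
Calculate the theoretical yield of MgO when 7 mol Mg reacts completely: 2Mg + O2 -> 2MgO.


Mole ratio MgO:Mg = 2:2
n(MgO) = 7 × 2/2 = 7.000 mol
mass = 7.000 × 40.31 = 282.17 g

282.17 g


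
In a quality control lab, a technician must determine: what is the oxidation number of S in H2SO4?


2(+1) + x + 4(-2) = 0, so x = +6
Oxidation number: +6

+6


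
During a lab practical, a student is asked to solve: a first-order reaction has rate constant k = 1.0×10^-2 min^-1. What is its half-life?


t½ = ln2/k = 0.693147/(1.0×10^-2 min^-1)
= 69.31 min

69.31 min


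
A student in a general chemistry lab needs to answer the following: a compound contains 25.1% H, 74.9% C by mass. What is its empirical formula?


Assume 100 g sample. Moles of each element:
  H: 25.1/1.008 = 24.901 mol
  C: 74.9/12.01 = 6.236 mol
Divide by smallest (6.236):
  H: 24.901/6.236 = 3.99
  C: 6.236/6.236 = 1.0
Empirical formula: CH4

CH4


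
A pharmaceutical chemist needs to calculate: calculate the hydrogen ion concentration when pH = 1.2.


[H+] = 10^(-pH) = 10^(-1.2)
= 6.31×10^-2 M

6.31×10^-2 M


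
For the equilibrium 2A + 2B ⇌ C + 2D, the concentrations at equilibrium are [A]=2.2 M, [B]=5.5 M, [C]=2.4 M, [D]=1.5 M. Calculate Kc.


Kc = [C][D]^2/([A]^2[B]^2)
= (2.4^1 × 1.5^2)/(2.2^2 × 5.5^2)
= 5.4/146.41
= 0.03688

0.03688


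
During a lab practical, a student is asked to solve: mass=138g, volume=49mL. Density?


ρ = mass/volume
= 138/49
= 2.816 g/mL

2.816 g/mL


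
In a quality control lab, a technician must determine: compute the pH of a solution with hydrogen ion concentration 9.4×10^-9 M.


pH = -log10([H+]) = -log10(9.4×10^-9)
= 9 - log10(9.4)
= 9 - 0.97
= 8.03

8.03


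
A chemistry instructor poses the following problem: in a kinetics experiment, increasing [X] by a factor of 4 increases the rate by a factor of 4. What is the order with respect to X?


rate ∝ [X]^n
4^n = 4 → n = 1
Order in X: 1

1


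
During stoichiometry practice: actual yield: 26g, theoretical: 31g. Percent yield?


% yield = actual/theoretical × 100
= 26/31 × 100
= 83.87%

83.87%


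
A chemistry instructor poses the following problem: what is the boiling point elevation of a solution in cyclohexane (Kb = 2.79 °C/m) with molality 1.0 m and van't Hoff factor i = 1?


ΔTb = Kb × m × i
= 2.79 × 1.0 × 1
= 2.79 °C

2.79 °C


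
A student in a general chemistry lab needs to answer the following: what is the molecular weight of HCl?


M(HCl) = 1×1.008 + 1×35.45
= 1.01 + 35.45
= 36.46 g/mol

36.46 g/mol


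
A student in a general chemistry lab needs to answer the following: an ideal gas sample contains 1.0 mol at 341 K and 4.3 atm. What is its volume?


PV = nRT  (R = 0.08206 L·atm/(mol·K))
V = nRT/P = 1.0×0.08206×341/4.3
= 6.508 L

6.508 L


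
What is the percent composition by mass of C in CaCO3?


M(CaCO3) = 1×40.08 + 1×12.01 + 3×16.0 = 100.09 g/mol
Mass of C = 1 × 12.01 = 12.01 g/mol
% C = 12.01/100.09 × 100 = 12.00%

12.00%


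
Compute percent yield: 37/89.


% yield = actual/theoretical × 100
= 37/89 × 100
= 41.57%

41.57%


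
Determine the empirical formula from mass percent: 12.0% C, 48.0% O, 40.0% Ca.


Assume 100 g sample. Moles of each element:
  C: 12.0/12.01 = 0.999 mol
  O: 48.0/16.0 = 3.0 mol
  Ca: 40.0/40.08 = 0.998 mol
Divide by smallest (0.998):
  C: 0.999/0.998 = 1.0
  O: 3.0/0.998 = 3.01
  Ca: 0.998/0.998 = 1.0
Empirical formula: CaCO3

CaCO3


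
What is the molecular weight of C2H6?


M(C2H6) = 2×12.01 + 6×1.008
= 24.02 + 6.05
= 30.07 g/mol

30.07 g/mol


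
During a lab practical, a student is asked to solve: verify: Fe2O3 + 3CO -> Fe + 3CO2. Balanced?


Equation: Fe2O3 + 3CO -> Fe + 3CO2
Check atoms: C: 3=3, Fe: 2≠1, O: 6=6
Not balanced

No, not balanced


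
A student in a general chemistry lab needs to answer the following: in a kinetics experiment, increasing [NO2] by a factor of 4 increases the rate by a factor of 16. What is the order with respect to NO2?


rate ∝ [NO2]^n
4^n = 16 → n = 2
Order in NO2: 2

2


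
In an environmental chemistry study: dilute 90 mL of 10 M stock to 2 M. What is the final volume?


C1V1 = C2V2
10 × 90 = 2 × V2
V2 = 900/2 = 450.0 mL

450.0 mL


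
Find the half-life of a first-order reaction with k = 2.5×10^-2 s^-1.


t½ = ln2/k = 0.693147/(2.5×10^-2 s^-1)
= 27.73 s

27.73 s


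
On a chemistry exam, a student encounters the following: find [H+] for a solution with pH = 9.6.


[H+] = 10^(-pH) = 10^(-9.6)
= 2.51×10^-10 M

2.51×10^-10 M


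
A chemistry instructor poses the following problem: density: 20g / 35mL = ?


ρ = mass/volume
= 20/35
= 0.571 g/mL

0.571 g/mL


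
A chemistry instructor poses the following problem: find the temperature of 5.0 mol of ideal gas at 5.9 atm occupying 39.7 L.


PV = nRT  (R = 0.08206 L·atm/(mol·K))
T = PV/(nR) = 5.9×39.7/(5.0×0.08206)
= 234.23/0.410300
= 570.87 K

570.87 K


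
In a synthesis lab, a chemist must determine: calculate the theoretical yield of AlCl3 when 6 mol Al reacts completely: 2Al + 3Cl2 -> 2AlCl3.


Mole ratio AlCl3:Al = 2:2
n(AlCl3) = 6 × 2/2 = 6.000 mol
mass = 6.000 × 133.33 = 799.98 g

799.98 g


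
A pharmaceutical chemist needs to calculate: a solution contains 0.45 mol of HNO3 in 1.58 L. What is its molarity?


M = n/V = 0.45/1.58 = 0.285 mol/L

0.285 M


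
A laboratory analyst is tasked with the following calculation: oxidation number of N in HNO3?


(+1) + x + 3(-2) = 0, so x = +5
Oxidation number: +5

+5


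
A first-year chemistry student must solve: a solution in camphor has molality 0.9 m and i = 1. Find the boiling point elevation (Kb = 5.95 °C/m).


ΔTb = Kb × m × i
= 5.95 × 0.9 × 1
= 5.355 °C

5.355 °C


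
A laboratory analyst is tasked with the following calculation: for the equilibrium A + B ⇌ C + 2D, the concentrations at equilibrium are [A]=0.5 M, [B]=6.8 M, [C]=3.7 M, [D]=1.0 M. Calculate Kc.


Kc = [C][D]^2/([A][B])
= (3.7^1 × 1.0^2)/(0.5^1 × 6.8^1)
= 3.7/3.4
= 1.088

1.088


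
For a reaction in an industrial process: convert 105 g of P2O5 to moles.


M(P2O5) = 141.94 g/mol
n = mass/M = 105/141.94 = 0.7397 mol

0.7397 mol


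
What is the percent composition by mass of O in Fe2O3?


M(Fe2O3) = 2×55.85 + 3×16.0 = 159.70 g/mol
Mass of O = 3 × 16.0 = 48.00 g/mol
% O = 48.00/159.70 × 100 = 30.06%

30.06%


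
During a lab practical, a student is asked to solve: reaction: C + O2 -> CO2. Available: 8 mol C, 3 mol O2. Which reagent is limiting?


Mole ratio available / coefficient:
  C: 8/1 = 8.000
  O2: 3/1 = 3.000
Smaller ratio is limiting.

O2


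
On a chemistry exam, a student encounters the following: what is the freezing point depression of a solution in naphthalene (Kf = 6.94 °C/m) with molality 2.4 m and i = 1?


ΔTf = Kf × m × i
= 6.94 × 2.4 × 1
= 16.656 °C

16.656 °C


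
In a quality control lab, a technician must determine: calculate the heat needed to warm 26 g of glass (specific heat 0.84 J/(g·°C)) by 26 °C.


q = mcΔT = 26 × 0.84 × 26
= 567.84 J

567.84 J


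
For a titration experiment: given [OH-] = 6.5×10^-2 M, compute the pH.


pOH = -log10([OH-]) = -log10(6.5×10^-2)
= 2 - log10(6.5) = 1.19
pH = 14 - pOH = 14 - 1.19 = 12.81

12.81


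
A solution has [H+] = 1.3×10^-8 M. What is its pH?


pH = -log10([H+]) = -log10(1.3×10^-8)
= 8 - log10(1.3)
= 8 - 0.11
= 7.89

7.89


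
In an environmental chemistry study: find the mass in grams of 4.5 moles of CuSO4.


M(CuSO4) = 159.62 g/mol
mass = n × M = 4.5 × 159.62 = 718.29 g

718.29 g


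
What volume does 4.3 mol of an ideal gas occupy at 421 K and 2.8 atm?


PV = nRT  (R = 0.08206 L·atm/(mol·K))
V = nRT/P = 4.3×0.08206×421/2.8
= 53.055 L

53.055 L


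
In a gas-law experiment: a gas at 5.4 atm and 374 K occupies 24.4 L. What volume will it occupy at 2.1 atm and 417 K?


P1V1/T1 = P2V2/T2
V2 = P1V1T2/(T1P2)
= 5.4×24.4×417/(374×2.1)
= 69.957 L

69.957 L


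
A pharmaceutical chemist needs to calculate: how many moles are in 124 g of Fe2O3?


M(Fe2O3) = 159.7 g/mol
n = mass/M = 124/159.7 = 0.7765 mol

0.7765 mol


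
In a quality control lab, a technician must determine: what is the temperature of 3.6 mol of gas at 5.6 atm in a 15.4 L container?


PV = nRT  (R = 0.08206 L·atm/(mol·K))
T = PV/(nR) = 5.6×15.4/(3.6×0.08206)
= 86.24/0.295416
= 291.93 K

291.93 K


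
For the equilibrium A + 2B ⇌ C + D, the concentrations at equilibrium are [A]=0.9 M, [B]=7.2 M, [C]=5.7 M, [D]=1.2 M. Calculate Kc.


Kc = [C][D]/([A][B]^2)
= (5.7^1 × 1.2^1)/(0.9^1 × 7.2^2)
= 6.84/46.656
= 0.1466

0.1466


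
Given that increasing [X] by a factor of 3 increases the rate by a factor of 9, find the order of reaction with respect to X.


rate ∝ [X]^n
3^n = 9 → n = 2
Order in X: 2

2


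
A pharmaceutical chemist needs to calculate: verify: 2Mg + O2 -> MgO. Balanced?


Equation: 2Mg + O2 -> MgO
Check atoms: Mg: 2≠1, O: 2≠1
Not balanced

No, not balanced


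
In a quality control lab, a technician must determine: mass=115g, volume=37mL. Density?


ρ = mass/volume
= 115/37
= 3.108 g/mL

3.108 g/mL


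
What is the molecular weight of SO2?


M(SO2) = 1×32.07 + 2×16.0
= 32.07 + 32.0
= 64.07 g/mol

64.07 g/mol


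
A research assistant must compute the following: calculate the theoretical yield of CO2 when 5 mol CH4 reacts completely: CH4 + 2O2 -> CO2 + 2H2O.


Mole ratio CO2:CH4 = 1:1
n(CO2) = 5 × 1/1 = 5.000 mol
mass = 5.000 × 44.01 = 220.05 g

220.05 g


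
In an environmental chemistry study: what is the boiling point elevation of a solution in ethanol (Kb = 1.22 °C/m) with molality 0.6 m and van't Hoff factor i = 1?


ΔTb = Kb × m × i
= 1.22 × 0.6 × 1
= 0.732 °C

0.732 °C


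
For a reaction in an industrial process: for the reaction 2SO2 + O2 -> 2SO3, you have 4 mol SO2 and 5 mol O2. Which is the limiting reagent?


Mole ratio available / coefficient:
  SO2: 4/2 = 2.000
  O2: 5/1 = 5.000
Smaller ratio is limiting.

SO2


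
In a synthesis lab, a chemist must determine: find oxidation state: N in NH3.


x + 3(+1) = 0, so x = -3
Oxidation number: -3

-3


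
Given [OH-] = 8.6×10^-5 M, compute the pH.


pOH = -log10([OH-]) = -log10(8.6×10^-5)
= 5 - log10(8.6) = 4.07
pH = 14 - pOH = 14 - 4.07 = 9.93

9.93


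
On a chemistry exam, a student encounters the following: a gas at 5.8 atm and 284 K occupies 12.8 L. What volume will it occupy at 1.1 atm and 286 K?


P1V1/T1 = P2V2/T2
V2 = P1V1T2/(T1P2)
= 5.8×12.8×286/(284×1.1)
= 67.966 L

67.966 L


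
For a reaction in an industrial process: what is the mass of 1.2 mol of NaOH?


M(NaOH) = 40.0 g/mol
mass = n × M = 1.2 × 40.0 = 48.00 g

48.00 g


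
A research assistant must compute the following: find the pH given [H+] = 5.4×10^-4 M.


pH = -log10([H+]) = -log10(5.4×10^-4)
= 4 - log10(5.4)
= 4 - 0.73
= 3.27

3.27


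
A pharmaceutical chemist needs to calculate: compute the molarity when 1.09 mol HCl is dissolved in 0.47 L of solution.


M = n/V = 1.09/0.47 = 2.319 mol/L

2.319 M


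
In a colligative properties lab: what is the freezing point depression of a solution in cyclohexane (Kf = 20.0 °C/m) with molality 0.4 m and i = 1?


ΔTf = Kf × m × i
= 20.0 × 0.4 × 1
= 8.0 °C

8.0 °C


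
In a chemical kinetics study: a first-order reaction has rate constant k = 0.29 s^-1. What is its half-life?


t½ = ln2/k = 0.693147/(0.29 s^-1)
= 2.390 s

2.390 s


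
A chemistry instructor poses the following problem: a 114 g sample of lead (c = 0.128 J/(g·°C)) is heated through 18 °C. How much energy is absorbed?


q = mcΔT = 114 × 0.128 × 18
= 262.66 J

262.66 J


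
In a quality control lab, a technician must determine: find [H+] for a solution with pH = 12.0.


[H+] = 10^(-pH) = 10^(-12.0)
= 1.0×10^-12 M

1.0×10^-12 M


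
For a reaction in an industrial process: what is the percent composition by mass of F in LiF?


M(LiF) = 1×6.94 + 1×19.0 = 25.94 g/mol
Mass of F = 1 × 19.0 = 19.00 g/mol
% F = 19.00/25.94 × 100 = 73.25%

73.25%


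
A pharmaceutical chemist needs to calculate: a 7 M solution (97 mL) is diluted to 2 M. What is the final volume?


C1V1 = C2V2
7 × 97 = 2 × V2
V2 = 679/2 = 339.5 mL

339.5 mL


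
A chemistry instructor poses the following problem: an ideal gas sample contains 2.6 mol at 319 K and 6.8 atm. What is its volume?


PV = nRT  (R = 0.08206 L·atm/(mol·K))
V = nRT/P = 2.6×0.08206×319/6.8
= 10.009 L

10.009 L


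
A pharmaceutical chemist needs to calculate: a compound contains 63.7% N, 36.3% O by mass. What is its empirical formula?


Assume 100 g sample. Moles of each element:
  N: 63.7/14.01 = 4.547 mol
  O: 36.3/16.0 = 2.269 mol
Divide by smallest (2.269):
  N: 4.547/2.269 = 2.0
  O: 2.269/2.269 = 1.0
Empirical formula: N2O

N2O


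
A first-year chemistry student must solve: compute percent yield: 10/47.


% yield = actual/theoretical × 100
= 10/47 × 100
= 21.28%

21.28%


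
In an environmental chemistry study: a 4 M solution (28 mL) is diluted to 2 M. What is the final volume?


C1V1 = C2V2
4 × 28 = 2 × V2
V2 = 112/2 = 56.0 mL

56.0 mL


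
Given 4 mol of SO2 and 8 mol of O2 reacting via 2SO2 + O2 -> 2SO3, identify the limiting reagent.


Mole ratio available / coefficient:
  SO2: 4/2 = 2.000
  O2: 8/1 = 8.000
Smaller ratio is limiting.

SO2


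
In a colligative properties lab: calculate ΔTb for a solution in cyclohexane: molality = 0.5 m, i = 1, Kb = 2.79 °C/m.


ΔTb = Kb × m × i
= 2.79 × 0.5 × 1
= 1.395 °C

1.395 °C


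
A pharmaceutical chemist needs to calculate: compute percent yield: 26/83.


% yield = actual/theoretical × 100
= 26/83 × 100
= 31.33%

31.33%


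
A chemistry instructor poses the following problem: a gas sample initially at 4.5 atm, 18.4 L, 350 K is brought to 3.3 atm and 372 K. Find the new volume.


P1V1/T1 = P2V2/T2
V2 = P1V1T2/(T1P2)
= 4.5×18.4×372/(350×3.3)
= 26.668 L

26.668 L


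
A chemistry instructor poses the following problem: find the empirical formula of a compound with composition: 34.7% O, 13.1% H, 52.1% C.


Assume 100 g sample. Moles of each element:
  O: 34.7/16.0 = 2.169 mol
  H: 13.1/1.008 = 12.996 mol
  C: 52.1/12.01 = 4.338 mol
Divide by smallest (2.169):
  O: 2.169/2.169 = 1.0
  H: 12.996/2.169 = 5.99
  C: 4.338/2.169 = 2.0
Empirical formula: C2H6O

C2H6O


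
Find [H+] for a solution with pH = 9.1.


[H+] = 10^(-pH) = 10^(-9.1)
= 7.94×10^-10 M

7.94×10^-10 M


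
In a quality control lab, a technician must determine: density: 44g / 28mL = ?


ρ = mass/volume
= 44/28
= 1.571 g/mL

1.571 g/mL


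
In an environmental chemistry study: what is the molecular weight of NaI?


M(NaI) = 1×22.99 + 1×126.9
= 22.99 + 126.9
= 149.89 g/mol

149.89 g/mol


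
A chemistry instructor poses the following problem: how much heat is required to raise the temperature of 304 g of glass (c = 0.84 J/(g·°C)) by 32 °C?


q = mcΔT = 304 × 0.84 × 32
= 8171.52 J

8171.52 J


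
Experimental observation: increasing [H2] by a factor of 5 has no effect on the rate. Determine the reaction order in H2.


rate ∝ [H2]^n
rate ∝ [H2]^0
Order in H2: 0

0


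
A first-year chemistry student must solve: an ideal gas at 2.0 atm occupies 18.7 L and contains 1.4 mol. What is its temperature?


PV = nRT  (R = 0.08206 L·atm/(mol·K))
T = PV/(nR) = 2.0×18.7/(1.4×0.08206)
= 37.40/0.114884
= 325.55 K

325.55 K


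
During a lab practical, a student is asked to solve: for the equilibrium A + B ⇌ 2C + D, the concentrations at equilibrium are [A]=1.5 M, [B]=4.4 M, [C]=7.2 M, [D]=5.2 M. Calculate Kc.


Kc = [C]^2[D]/([A][B])
= (7.2^2 × 5.2^1)/(1.5^1 × 4.4^1)
= 269.568/6.6
= 40.84

40.84


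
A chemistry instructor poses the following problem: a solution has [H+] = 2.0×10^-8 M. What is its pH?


pH = -log10([H+]) = -log10(2.0×10^-8)
= 8 - log10(2.0)
= 8 - 0.3
= 7.7

7.7


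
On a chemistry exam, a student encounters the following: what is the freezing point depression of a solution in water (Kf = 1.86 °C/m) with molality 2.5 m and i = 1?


ΔTf = Kf × m × i
= 1.86 × 2.5 × 1
= 4.65 °C

4.65 °C


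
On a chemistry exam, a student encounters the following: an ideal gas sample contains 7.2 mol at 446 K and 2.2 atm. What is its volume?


PV = nRT  (R = 0.08206 L·atm/(mol·K))
V = nRT/P = 7.2×0.08206×446/2.2
= 119.778 L

119.778 L


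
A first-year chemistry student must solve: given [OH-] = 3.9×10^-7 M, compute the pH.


pOH = -log10([OH-]) = -log10(3.9×10^-7)
= 7 - log10(3.9) = 6.41
pH = 14 - pOH = 14 - 6.41 = 7.59

7.59


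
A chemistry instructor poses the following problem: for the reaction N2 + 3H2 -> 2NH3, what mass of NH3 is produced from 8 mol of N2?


Mole ratio NH3:N2 = 2:1
n(NH3) = 8 × 2/1 = 16.000 mol
mass = 16.000 × 17.03 = 272.48 g

272.48 g


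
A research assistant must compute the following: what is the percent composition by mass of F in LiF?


M(LiF) = 1×6.94 + 1×19.0 = 25.94 g/mol
Mass of F = 1 × 19.0 = 19.00 g/mol
% F = 19.00/25.94 × 100 = 73.25%

73.25%


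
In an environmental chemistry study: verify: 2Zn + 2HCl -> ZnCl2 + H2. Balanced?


Equation: 2Zn + 2HCl -> ZnCl2 + H2
Check atoms: Cl: 2=2, H: 2=2, Zn: 2≠1
Not balanced

No, not balanced


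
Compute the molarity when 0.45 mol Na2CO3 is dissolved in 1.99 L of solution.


M = n/V = 0.45/1.99 = 0.226 mol/L

0.226 M


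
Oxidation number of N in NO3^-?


x + 3(-2) = -1, so x = +5
Oxidation number: +5

+5


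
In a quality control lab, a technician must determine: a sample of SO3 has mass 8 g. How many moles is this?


M(SO3) = 80.07 g/mol
n = mass/M = 8/80.07 = 0.0999 mol

0.0999 mol


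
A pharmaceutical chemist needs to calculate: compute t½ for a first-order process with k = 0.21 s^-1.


t½ = ln2/k = 0.693147/(0.21 s^-1)
= 3.301 s

3.301 s


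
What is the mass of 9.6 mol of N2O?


M(N2O) = 44.02 g/mol
mass = n × M = 9.6 × 44.02 = 422.59 g

422.59 g


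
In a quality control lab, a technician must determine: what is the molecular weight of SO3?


M(SO3) = 1×32.07 + 3×16.0
= 32.07 + 48.0
= 80.07 g/mol

80.07 g/mol


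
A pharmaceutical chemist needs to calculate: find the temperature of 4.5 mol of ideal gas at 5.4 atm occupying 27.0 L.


PV = nRT  (R = 0.08206 L·atm/(mol·K))
T = PV/(nR) = 5.4×27.0/(4.5×0.08206)
= 145.80/0.369270
= 394.83 K

394.83 K


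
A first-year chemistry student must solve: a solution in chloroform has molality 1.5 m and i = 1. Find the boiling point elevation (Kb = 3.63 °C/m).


ΔTb = Kb × m × i
= 3.63 × 1.5 × 1
= 5.445 °C

5.445 °C


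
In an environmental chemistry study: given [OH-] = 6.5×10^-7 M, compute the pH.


pOH = -log10([OH-]) = -log10(6.5×10^-7)
= 7 - log10(6.5) = 6.19
pH = 14 - pOH = 14 - 6.19 = 7.81

7.81


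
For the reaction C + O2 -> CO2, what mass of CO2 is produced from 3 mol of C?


Mole ratio CO2:C = 1:1
n(CO2) = 3 × 1/1 = 3.000 mol
mass = 3.000 × 44.01 = 132.03 g

132.03 g


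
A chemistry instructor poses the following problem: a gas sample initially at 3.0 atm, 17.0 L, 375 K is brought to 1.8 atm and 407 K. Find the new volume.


P1V1/T1 = P2V2/T2
V2 = P1V1T2/(T1P2)
= 3.0×17.0×407/(375×1.8)
= 30.751 L

30.751 L


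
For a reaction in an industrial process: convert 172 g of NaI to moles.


M(NaI) = 149.89 g/mol
n = mass/M = 172/149.89 = 1.1475 mol

1.1475 mol


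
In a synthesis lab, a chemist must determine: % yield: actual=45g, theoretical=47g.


% yield = actual/theoretical × 100
= 45/47 × 100
= 95.74%

95.74%


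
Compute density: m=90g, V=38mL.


ρ = mass/volume
= 90/38
= 2.368 g/mL

2.368 g/mL


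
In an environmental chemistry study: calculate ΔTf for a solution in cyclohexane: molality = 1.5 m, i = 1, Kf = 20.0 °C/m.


ΔTf = Kf × m × i
= 20.0 × 1.5 × 1
= 30.0 °C

30.0 °C


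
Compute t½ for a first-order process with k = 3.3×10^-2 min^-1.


t½ = ln2/k = 0.693147/(3.3×10^-2 min^-1)
= 21.00 min

21.00 min


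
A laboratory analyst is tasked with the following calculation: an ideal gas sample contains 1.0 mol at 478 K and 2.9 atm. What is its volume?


PV = nRT  (R = 0.08206 L·atm/(mol·K))
V = nRT/P = 1.0×0.08206×478/2.9
= 13.526 L

13.526 L


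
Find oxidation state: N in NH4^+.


x + 4(+1) = +1, so x = -3
Oxidation number: -3

-3


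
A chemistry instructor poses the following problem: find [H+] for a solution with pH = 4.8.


[H+] = 10^(-pH) = 10^(-4.8)
= 1.58×10^-5 M

1.58×10^-5 M


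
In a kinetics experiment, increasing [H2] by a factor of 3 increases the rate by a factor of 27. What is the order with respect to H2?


rate ∝ [H2]^n
3^n = 27 → n = 3
Order in H2: 3

3


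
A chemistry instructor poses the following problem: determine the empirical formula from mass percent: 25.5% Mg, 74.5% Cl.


Assume 100 g sample. Moles of each element:
  Mg: 25.5/24.31 = 1.049 mol
  Cl: 74.5/35.45 = 2.102 mol
Divide by smallest (1.049):
  Mg: 1.049/1.049 = 1.0
  Cl: 2.102/1.049 = 2.0
Empirical formula: MgCl2

MgCl2


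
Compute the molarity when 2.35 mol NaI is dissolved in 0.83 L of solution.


M = n/V = 2.35/0.83 = 2.831 mol/L

2.831 M


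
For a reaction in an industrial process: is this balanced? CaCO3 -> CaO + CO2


Equation: CaCO3 -> CaO + CO2
Check atoms: C: 1=1, Ca: 1=1, O: 3=3
Balanced

Yes, balanced


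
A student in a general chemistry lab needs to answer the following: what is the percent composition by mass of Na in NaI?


M(NaI) = 1×22.99 + 1×126.9 = 149.89 g/mol
Mass of Na = 1 × 22.99 = 22.99 g/mol
% Na = 22.99/149.89 × 100 = 15.34%

15.34%


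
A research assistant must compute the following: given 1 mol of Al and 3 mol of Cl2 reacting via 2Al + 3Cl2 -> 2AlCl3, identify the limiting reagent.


Mole ratio available / coefficient:
  Al: 1/2 = 0.500
  Cl2: 3/3 = 1.000
Smaller ratio is limiting.

Al


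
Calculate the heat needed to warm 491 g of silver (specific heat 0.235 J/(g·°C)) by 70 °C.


q = mcΔT = 491 × 0.235 × 70
= 8076.95 J

8076.95 J


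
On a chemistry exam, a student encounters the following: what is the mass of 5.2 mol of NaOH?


M(NaOH) = 40.0 g/mol
mass = n × M = 5.2 × 40.0 = 208.00 g

208.00 g


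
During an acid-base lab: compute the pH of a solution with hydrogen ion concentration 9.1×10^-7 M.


pH = -log10([H+]) = -log10(9.1×10^-7)
= 7 - log10(9.1)
= 7 - 0.96
= 6.04

6.04


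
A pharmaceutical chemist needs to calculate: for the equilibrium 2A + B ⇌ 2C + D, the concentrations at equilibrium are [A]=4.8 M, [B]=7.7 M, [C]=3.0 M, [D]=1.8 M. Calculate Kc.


Kc = [C]^2[D]/([A]^2[B])
= (3.0^2 × 1.8^1)/(4.8^2 × 7.7^1)
= 16.2/177.408
= 0.09131

0.09131


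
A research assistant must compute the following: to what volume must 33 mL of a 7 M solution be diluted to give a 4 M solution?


C1V1 = C2V2
7 × 33 = 4 × V2
V2 = 231/4 = 57.75 mL

57.75 mL


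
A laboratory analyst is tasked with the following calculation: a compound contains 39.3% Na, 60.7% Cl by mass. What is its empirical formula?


Assume 100 g sample. Moles of each element:
  Na: 39.3/22.99 = 1.709 mol
  Cl: 60.7/35.45 = 1.712 mol
Divide by smallest (1.709):
  Na: 1.709/1.709 = 1.0
  Cl: 1.712/1.709 = 1.0
Empirical formula: NaCl

NaCl


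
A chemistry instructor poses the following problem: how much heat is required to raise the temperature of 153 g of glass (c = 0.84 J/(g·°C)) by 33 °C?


q = mcΔT = 153 × 0.84 × 33
= 4241.16 J

4241.16 J


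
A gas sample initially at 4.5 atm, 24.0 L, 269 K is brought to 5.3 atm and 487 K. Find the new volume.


P1V1/T1 = P2V2/T2
V2 = P1V1T2/(T1P2)
= 4.5×24.0×487/(269×5.3)
= 36.891 L

36.891 L


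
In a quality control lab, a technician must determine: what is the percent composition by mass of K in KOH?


M(KOH) = 1×39.1 + 1×16.0 + 1×1.008 = 56.108 g/mol
Mass of K = 1 × 39.1 = 39.10 g/mol
% K = 39.10/56.108 × 100 = 69.69%

69.69%


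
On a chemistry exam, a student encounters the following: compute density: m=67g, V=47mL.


ρ = mass/volume
= 67/47
= 1.426 g/mL

1.426 g/mL


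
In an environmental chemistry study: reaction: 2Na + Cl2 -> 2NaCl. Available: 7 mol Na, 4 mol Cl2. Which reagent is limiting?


Mole ratio available / coefficient:
  Na: 7/2 = 3.500
  Cl2: 4/1 = 4.000
Smaller ratio is limiting.

Na


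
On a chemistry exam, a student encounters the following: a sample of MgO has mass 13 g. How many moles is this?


M(MgO) = 40.31 g/mol
n = mass/M = 13/40.31 = 0.3225 mol

0.3225 mol


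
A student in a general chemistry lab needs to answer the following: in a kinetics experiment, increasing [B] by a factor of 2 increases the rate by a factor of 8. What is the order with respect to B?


rate ∝ [B]^n
2^n = 8 → n = 3
Order in B: 3

3


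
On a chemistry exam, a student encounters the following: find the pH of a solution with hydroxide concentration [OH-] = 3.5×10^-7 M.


pOH = -log10([OH-]) = -log10(3.5×10^-7)
= 7 - log10(3.5) = 6.46
pH = 14 - pOH = 14 - 6.46 = 7.54

7.54


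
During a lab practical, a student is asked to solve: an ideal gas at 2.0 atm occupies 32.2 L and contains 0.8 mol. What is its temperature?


PV = nRT  (R = 0.08206 L·atm/(mol·K))
T = PV/(nR) = 2.0×32.2/(0.8×0.08206)
= 64.40/0.065648
= 980.99 K

980.99 K


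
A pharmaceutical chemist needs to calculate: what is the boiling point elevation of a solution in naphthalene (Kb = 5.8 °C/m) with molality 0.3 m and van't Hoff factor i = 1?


ΔTb = Kb × m × i
= 5.8 × 0.3 × 1
= 1.74 °C

1.74 °C


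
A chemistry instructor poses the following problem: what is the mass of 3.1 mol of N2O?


M(N2O) = 44.02 g/mol
mass = n × M = 3.1 × 44.02 = 136.46 g

136.46 g


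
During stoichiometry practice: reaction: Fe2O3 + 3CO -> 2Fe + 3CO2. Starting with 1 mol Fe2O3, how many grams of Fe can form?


Mole ratio Fe:Fe2O3 = 2:1
n(Fe) = 1 × 2/1 = 2.000 mol
mass = 2.000 × 55.85 = 111.7 g

111.7 g


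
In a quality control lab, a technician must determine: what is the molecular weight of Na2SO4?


M(Na2SO4) = 2×22.99 + 1×32.07 + 4×16.0
= 45.98 + 32.07 + 64.0
= 142.05 g/mol

142.05 g/mol


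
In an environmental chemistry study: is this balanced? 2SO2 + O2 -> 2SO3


Equation: 2SO2 + O2 -> 2SO3
Check atoms: O: 6=6, S: 2=2
Balanced

Yes, balanced
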